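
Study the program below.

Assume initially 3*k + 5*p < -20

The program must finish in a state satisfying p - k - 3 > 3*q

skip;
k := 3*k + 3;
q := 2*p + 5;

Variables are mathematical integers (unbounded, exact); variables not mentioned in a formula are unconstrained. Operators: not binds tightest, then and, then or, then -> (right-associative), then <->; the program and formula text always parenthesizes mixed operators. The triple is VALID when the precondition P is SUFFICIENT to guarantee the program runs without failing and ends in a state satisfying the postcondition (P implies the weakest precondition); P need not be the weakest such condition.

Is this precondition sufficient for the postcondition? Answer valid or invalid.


Working backward. After the program, the postcondition p - k - 3 > 3*q must hold; in canonical form it is p > k + 3*q + 3.
Before q := 2*p + 5: k + 5*p < -18
Before k := 3*k + 3: 3*k + 5*p < -21
Before skip: 3*k + 5*p < -21
The weakest precondition is 3*k + 5*p < -21.
Check whether 3*k + 5*p < -20 implies it.
Countermodel: at the initial state k = -7, p = 0, the precondition holds but the weakest precondition fails.
Answer: invalid


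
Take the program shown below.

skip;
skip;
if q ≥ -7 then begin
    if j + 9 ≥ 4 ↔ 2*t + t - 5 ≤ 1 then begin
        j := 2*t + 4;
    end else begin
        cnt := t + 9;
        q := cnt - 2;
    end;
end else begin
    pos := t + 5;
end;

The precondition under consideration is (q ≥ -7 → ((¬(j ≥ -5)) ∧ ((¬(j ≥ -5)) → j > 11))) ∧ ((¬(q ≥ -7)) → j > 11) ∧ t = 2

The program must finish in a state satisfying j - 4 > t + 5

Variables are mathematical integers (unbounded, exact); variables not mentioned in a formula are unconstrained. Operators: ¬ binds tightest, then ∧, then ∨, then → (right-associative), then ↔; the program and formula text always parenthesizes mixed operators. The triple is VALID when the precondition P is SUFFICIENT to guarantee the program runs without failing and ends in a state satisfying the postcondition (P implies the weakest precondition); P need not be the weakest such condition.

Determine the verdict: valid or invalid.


Working backward. After the program, the postcondition j - 4 > t + 5 must hold; in canonical form it is j > t + 9.
Then branch requires ((j ≥ -5 ↔ 3*t ≤ 6) → t > 5) ∧ ((¬(j ≥ -5 ↔ 3*t ≤ 6)) → j > t + 9); else branch requires j > t + 9.
Before the if: (q ≥ -7 → (((j ≥ -5 ↔ 3*t ≤ 6) → t > 5) ∧ ((¬(j ≥ -5 ↔ 3*t ≤ 6)) → j > t + 9))) ∧ ((¬(q ≥ -7)) → j > t + 9)
Before skip: (q ≥ -7 → (((j ≥ -5 ↔ 3*t ≤ 6) → t > 5) ∧ ((¬(j ≥ -5 ↔ 3*t ≤ 6)) → j > t + 9))) ∧ ((¬(q ≥ -7)) → j > t + 9)
Before skip: (q ≥ -7 → (((j ≥ -5 ↔ 3*t ≤ 6) → t > 5) ∧ ((¬(j ≥ -5 ↔ 3*t ≤ 6)) → j > t + 9))) ∧ ((¬(q ≥ -7)) → j > t + 9)
The weakest precondition is (q ≥ -7 → (((j ≥ -5 ↔ 3*t ≤ 6) → t > 5) ∧ ((¬(j ≥ -5 ↔ 3*t ≤ 6)) → j > t + 9))) ∧ ((¬(q ≥ -7)) → j > t + 9).
Check whether (q ≥ -7 → ((¬(j ≥ -5)) ∧ ((¬(j ≥ -5)) → j > 11))) ∧ ((¬(q ≥ -7)) → j > 11) ∧ t = 2 implies it.
Every state satisfying the precondition satisfies the weakest precondition: the implication holds.
Answer: valid


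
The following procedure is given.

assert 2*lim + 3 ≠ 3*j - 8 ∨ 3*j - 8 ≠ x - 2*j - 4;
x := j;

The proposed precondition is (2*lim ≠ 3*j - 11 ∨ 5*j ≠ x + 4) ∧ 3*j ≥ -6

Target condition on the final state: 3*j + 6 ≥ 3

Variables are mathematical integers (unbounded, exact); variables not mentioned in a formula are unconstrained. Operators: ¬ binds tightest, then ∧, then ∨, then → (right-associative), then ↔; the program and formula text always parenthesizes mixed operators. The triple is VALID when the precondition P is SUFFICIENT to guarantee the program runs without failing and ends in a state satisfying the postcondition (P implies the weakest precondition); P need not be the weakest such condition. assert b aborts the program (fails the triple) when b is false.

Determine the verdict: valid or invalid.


Working backward. After the program, the postcondition 3*j + 6 ≥ 3 must hold; in canonical form it is 3*j ≥ -3.
Before x := j: 3*j ≥ -3
Before assert 2*lim + 3 ≠ 3*j - 8 ∨ 3*j - 8 ≠ x - 2*j - 4: (2*lim ≠ 3*j - 11 ∨ 5*j ≠ x + 4) ∧ 3*j ≥ -3
The weakest precondition is (2*lim ≠ 3*j - 11 ∨ 5*j ≠ x + 4) ∧ 3*j ≥ -3.
Check whether (2*lim ≠ 3*j - 11 ∨ 5*j ≠ x + 4) ∧ 3*j ≥ -6 implies it.
Countermodel: at the initial state j = -2, lim = 0, x = -14, the precondition holds but the weakest precondition fails.
Answer: invalid


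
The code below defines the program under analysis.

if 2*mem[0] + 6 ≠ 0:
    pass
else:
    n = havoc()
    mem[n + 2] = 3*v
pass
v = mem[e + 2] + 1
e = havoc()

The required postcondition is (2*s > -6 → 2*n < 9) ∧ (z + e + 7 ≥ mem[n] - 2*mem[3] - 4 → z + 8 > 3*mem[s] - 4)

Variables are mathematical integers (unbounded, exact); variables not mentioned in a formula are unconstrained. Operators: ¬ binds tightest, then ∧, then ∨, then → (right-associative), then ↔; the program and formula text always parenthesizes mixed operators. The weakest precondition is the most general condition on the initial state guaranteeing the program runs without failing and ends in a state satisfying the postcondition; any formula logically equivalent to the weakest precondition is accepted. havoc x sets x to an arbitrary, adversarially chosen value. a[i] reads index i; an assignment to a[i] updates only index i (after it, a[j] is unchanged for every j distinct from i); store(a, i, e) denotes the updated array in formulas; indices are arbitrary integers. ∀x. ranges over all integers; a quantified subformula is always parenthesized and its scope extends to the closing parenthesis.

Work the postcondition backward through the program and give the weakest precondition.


Working backward. After the program, the postcondition (2*s > -6 → 2*n < 9) ∧ (z + e + 7 ≥ mem[n] - 2*mem[3] - 4 → z + 8 > 3*mem[s] - 4) must hold; in canonical form it is (2*s > -6 → 2*n < 9) ∧ (2*mem[3] + e + z ≥ mem[n] - 11 → z > 3*mem[s] - 12).
Before havoc e: ∀e_1. ((2*s > -6 → 2*n < 9) ∧ (2*mem[3] + e_1 + z ≥ mem[n] - 11 → z > 3*mem[s] - 12))
Before v := mem[e + 2] + 1: ∀e_1. ((2*s > -6 → 2*n < 9) ∧ (2*mem[3] + e_1 + z ≥ mem[n] - 11 → z > 3*mem[s] - 12))
Before skip: ∀e_1. ((2*s > -6 → 2*n < 9) ∧ (2*mem[3] + e_1 + z ≥ mem[n] - 11 → z > 3*mem[s] - 12))
Then branch requires ∀e_1. ((2*s > -6 → 2*n < 9) ∧ (2*mem[3] + e_1 + z ≥ mem[n] - 11 → z > 3*mem[s] - 12)); else branch requires ∀n_1. (∀e_1. ((2*s > -6 → 2*n_1 < 9) ∧ (2*store(mem, n_1 + 2, 3*v)[3] + e_1 + z ≥ store(mem, n_1 + 2, 3*v)[n_1] - 11 → z > 3*store(mem, n_1 + 2, 3*v)[s] - 12))).
Before the if: (2*mem[0] ≠ -6 → (∀e_1. ((2*s > -6 → 2*n < 9) ∧ (2*mem[3] + e_1 + z ≥ mem[n] - 11 → z > 3*mem[s] - 12)))) ∧ ((¬(2*mem[0] ≠ -6)) → (∀n_1. (∀e_1. ((2*s > -6 → 2*n_1 < 9) ∧ (2*store(mem, n_1 + 2, 3*v)[3] + e_1 + z ≥ store(mem, n_1 + 2, 3*v)[n_1] - 11 → z > 3*store(mem, n_1 + 2, 3*v)[s] - 12)))))
Answer: WP = (2*mem[0] ≠ -6 → (∀e_1. ((2*s > -6 → 2*n < 9) ∧ (2*mem[3] + e_1 + z ≥ mem[n] - 11 → z > 3*mem[s] - 12)))) ∧ ((¬(2*mem[0] ≠ -6)) → (∀n_1. (∀e_1. ((2*s > -6 → 2*n_1 < 9) ∧ (2*store(mem, n_1 + 2, 3*v)[3] + e_1 + z ≥ store(mem, n_1 + 2, 3*v)[n_1] - 11 → z > 3*store(mem, n_1 + 2, 3*v)[s] - 12)))))


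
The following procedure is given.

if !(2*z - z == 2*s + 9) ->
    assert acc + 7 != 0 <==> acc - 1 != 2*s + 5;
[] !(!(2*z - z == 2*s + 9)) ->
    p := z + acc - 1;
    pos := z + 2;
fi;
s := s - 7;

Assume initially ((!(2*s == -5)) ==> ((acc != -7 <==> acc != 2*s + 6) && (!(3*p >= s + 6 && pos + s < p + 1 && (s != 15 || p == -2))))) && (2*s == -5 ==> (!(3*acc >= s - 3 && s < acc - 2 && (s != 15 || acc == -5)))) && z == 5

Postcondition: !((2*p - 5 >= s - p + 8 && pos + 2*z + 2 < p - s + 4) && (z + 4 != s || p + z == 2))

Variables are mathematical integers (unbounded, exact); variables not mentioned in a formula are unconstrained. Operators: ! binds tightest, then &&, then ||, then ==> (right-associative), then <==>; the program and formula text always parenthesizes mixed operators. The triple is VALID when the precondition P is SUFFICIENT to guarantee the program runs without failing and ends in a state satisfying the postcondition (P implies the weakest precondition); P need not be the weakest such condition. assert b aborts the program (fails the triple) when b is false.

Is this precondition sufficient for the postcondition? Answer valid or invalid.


Working backward. After the program, the postcondition !((2*p - 5 >= s - p + 8 && pos + 2*z + 2 < p - s + 4) && (z + 4 != s || p + z == 2)) must hold; in canonical form it is !(3*p >= s + 13 && pos + s + 2*z < p + 2 && (z != s - 4 || p + z == 2)).
Before s := s - 7: !(3*p >= s + 6 && pos + s + 2*z < p + 9 && (z != s - 11 || p + z == 2))
Then branch requires (acc != -7 <==> acc != 2*s + 6) && (!(3*p >= s + 6 && pos + s + 2*z < p + 9 && (z != s - 11 || p + z == 2))); else branch requires !(3*acc + 3*z >= s + 9 && s + 2*z < acc + 6 && (z != s - 11 || acc + 2*z == 3)).
Before the if: ((!(z == 2*s + 9)) ==> ((acc != -7 <==> acc != 2*s + 6) && (!(3*p >= s + 6 && pos + s + 2*z < p + 9 && (z != s - 11 || p + z == 2))))) && (z == 2*s + 9 ==> (!(3*acc + 3*z >= s + 9 && s + 2*z < acc + 6 && (z != s - 11 || acc + 2*z == 3))))
The weakest precondition is ((!(z == 2*s + 9)) ==> ((acc != -7 <==> acc != 2*s + 6) && (!(3*p >= s + 6 && pos + s + 2*z < p + 9 && (z != s - 11 || p + z == 2))))) && (z == 2*s + 9 ==> (!(3*acc + 3*z >= s + 9 && s + 2*z < acc + 6 && (z != s - 11 || acc + 2*z == 3)))).
Check whether ((!(2*s == -5)) ==> ((acc != -7 <==> acc != 2*s + 6) && (!(3*p >= s + 6 && pos + s < p + 1 && (s != 15 || p == -2))))) && (2*s == -5 ==> (!(3*acc >= s - 3 && s < acc - 2 && (s != 15 || acc == -5)))) && z == 5 implies it.
Countermodel: at the initial state acc = 37, p = 7, pos = -10, s = 15, z = 5, the precondition holds but the weakest precondition fails.
Answer: invalid


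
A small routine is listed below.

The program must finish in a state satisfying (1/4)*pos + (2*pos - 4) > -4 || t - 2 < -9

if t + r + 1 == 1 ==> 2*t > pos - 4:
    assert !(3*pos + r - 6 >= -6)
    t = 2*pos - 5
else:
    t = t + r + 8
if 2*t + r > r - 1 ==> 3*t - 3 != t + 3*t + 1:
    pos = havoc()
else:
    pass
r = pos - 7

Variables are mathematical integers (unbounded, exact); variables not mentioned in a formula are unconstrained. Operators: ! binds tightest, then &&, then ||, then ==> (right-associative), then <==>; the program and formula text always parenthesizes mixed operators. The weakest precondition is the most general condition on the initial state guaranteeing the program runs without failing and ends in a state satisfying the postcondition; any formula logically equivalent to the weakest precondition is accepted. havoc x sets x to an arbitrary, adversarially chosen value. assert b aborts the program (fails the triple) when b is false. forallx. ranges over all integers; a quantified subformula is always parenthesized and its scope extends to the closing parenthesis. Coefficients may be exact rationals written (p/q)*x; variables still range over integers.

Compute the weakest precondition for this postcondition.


Working backward. After the program, the postcondition (1/4)*pos + (2*pos - 4) > -4 || t - 2 < -9 must hold; in canonical form it is (9/4)*pos > 0 || t < -7.
Before r := pos - 7: (9/4)*pos > 0 || t < -7
Then branch requires forall pos_1. ((9/4)*pos_1 > 0 || t < -7); else branch requires (9/4)*pos > 0 || t < -7.
Before the if: ((2*t > -1 ==> t != -4) ==> (forall pos_1. ((9/4)*pos_1 > 0 || t < -7))) && ((!(2*t > -1 ==> t != -4)) ==> ((9/4)*pos > 0 || t < -7))
Then branch requires (!(3*pos + r >= 0)) && ((4*pos > 9 ==> 2*pos != 1) ==> (forall pos_1. ((9/4)*pos_1 > 0 || 2*pos < -2))) && ((!(4*pos > 9 ==> 2*pos != 1)) ==> ((9/4)*pos > 0 || 2*pos < -2)); else branch requires ((2*r + 2*t > -17 ==> r + t != -12) ==> (forall pos_1. ((9/4)*pos_1 > 0 || r + t < -15))) && ((!(2*r + 2*t > -17 ==> r + t != -12)) ==> ((9/4)*pos > 0 || r + t < -15)).
Before the if: ((r + t == 0 ==> 2*t > pos - 4) ==> ((!(3*pos + r >= 0)) && ((4*pos > 9 ==> 2*pos != 1) ==> (forall pos_1. ((9/4)*pos_1 > 0 || 2*pos < -2))) && ((!(4*pos > 9 ==> 2*pos != 1)) ==> ((9/4)*pos > 0 || 2*pos < -2)))) && ((!(r + t == 0 ==> 2*t > pos - 4)) ==> (((2*r + 2*t > -17 ==> r + t != -12) ==> (forall pos_1. ((9/4)*pos_1 > 0 || r + t < -15))) && ((!(2*r + 2*t > -17 ==> r + t != -12)) ==> ((9/4)*pos > 0 || r + t < -15))))
Answer: WP = ((r + t == 0 ==> 2*t > pos - 4) ==> ((!(3*pos + r >= 0)) && ((4*pos > 9 ==> 2*pos != 1) ==> (forall pos_1. ((9/4)*pos_1 > 0 || 2*pos < -2))) && ((!(4*pos > 9 ==> 2*pos != 1)) ==> ((9/4)*pos > 0 || 2*pos < -2)))) && ((!(r + t == 0 ==> 2*t > pos - 4)) ==> (((2*r + 2*t > -17 ==> r + t != -12) ==> (forall pos_1. ((9/4)*pos_1 > 0 || r + t < -15))) && ((!(2*r + 2*t > -17 ==> r + t != -12)) ==> ((9/4)*pos > 0 || r + t < -15))))


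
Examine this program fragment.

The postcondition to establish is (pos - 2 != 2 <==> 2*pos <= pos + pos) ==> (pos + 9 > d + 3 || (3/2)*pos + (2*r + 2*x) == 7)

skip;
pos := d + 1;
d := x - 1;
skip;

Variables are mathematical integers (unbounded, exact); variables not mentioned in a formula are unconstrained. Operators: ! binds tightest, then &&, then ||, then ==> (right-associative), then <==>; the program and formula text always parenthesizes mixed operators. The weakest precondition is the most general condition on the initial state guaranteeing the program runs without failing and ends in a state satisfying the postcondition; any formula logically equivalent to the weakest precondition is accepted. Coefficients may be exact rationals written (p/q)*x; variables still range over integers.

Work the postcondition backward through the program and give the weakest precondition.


Working backward. After the program, the postcondition (pos - 2 != 2 <==> 2*pos <= pos + pos) ==> (pos + 9 > d + 3 || (3/2)*pos + (2*r + 2*x) == 7) must hold; in canonical form it is pos != 4 ==> (pos > d - 6 || (3/2)*pos + 2*r + 2*x == 7).
Before skip: pos != 4 ==> (pos > d - 6 || (3/2)*pos + 2*r + 2*x == 7)
Before d := x - 1: pos != 4 ==> (pos > x - 7 || (3/2)*pos + 2*r + 2*x == 7)
Before pos := d + 1: d != 3 ==> (d > x - 8 || (3/2)*d + 2*r + 2*x == 11/2)
Before skip: d != 3 ==> (d > x - 8 || (3/2)*d + 2*r + 2*x == 11/2)
Answer: WP = d != 3 ==> (d > x - 8 || (3/2)*d + 2*r + 2*x == 11/2)


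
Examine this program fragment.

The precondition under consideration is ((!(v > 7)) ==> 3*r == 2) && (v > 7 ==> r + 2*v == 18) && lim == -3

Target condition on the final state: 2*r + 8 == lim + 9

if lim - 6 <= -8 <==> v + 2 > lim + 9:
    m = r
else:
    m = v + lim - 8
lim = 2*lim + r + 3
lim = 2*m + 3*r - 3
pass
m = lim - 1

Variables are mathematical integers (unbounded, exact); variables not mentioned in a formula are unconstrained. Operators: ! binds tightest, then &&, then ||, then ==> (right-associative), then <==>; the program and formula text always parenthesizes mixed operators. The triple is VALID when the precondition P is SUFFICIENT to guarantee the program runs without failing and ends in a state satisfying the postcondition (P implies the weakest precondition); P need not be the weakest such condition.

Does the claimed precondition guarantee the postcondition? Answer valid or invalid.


Working backward. After the program, the postcondition 2*r + 8 == lim + 9 must hold; in canonical form it is 2*r == lim + 1.
Before m := lim - 1: 2*r == lim + 1
Before skip: 2*r == lim + 1
Before lim := 2*m + 3*r - 3: 2*m + r == 2
Before lim := 2*lim + r + 3: 2*m + r == 2
Then branch requires 3*r == 2; else branch requires 2*lim + r + 2*v == 18.
Before the if: ((lim <= -2 <==> v > lim + 7) ==> 3*r == 2) && ((!(lim <= -2 <==> v > lim + 7)) ==> 2*lim + r + 2*v == 18)
The weakest precondition is ((lim <= -2 <==> v > lim + 7) ==> 3*r == 2) && ((!(lim <= -2 <==> v > lim + 7)) ==> 2*lim + r + 2*v == 18).
Check whether ((!(v > 7)) ==> 3*r == 2) && (v > 7 ==> r + 2*v == 18) && lim == -3 implies it.
Countermodel: at the initial state lim = -3, r = 2, v = 8, the precondition holds but the weakest precondition fails.
Answer: invalid


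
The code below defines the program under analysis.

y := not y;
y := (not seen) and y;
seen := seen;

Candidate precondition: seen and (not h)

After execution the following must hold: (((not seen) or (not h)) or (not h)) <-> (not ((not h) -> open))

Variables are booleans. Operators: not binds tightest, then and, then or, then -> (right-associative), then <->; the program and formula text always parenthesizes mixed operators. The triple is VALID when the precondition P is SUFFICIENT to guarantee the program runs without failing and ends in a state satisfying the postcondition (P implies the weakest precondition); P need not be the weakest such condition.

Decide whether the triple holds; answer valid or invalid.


Working backward. After the program, the postcondition (((not seen) or (not h)) or (not h)) <-> (not ((not h) -> open)) must hold; in canonical form it is ((not seen) or (not h)) <-> (not ((not h) -> open)).
Before seen := seen: ((not seen) or (not h)) <-> (not ((not h) -> open))
Before y := (not seen) and y: ((not seen) or (not h)) <-> (not ((not h) -> open))
Before y := not y: ((not seen) or (not h)) <-> (not ((not h) -> open))
The weakest precondition is ((not seen) or (not h)) <-> (not ((not h) -> open)).
Check whether seen and (not h) implies it.
Countermodel: at the initial state h = false, open = true, seen = true, the precondition holds but the weakest precondition fails.
Answer: invalid


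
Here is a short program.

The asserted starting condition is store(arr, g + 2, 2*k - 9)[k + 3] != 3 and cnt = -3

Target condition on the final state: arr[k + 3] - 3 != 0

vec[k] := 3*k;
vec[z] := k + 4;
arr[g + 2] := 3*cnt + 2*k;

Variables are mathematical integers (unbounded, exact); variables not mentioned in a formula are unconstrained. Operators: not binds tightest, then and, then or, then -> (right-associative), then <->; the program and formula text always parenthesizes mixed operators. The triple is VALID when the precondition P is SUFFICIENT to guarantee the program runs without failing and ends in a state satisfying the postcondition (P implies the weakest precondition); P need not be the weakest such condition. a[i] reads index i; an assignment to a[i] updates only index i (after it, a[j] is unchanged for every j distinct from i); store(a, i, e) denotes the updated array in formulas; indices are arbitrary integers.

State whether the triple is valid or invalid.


Working backward. After the program, the postcondition arr[k + 3] - 3 != 0 must hold; in canonical form it is arr[k + 3] != 3.
Before arr[g + 2] := 3*cnt + 2*k: store(arr, g + 2, 3*cnt + 2*k)[k + 3] != 3
Before vec[z] := k + 4: store(arr, g + 2, 3*cnt + 2*k)[k + 3] != 3
Before vec[k] := 3*k: store(arr, g + 2, 3*cnt + 2*k)[k + 3] != 3
The weakest precondition is store(arr, g + 2, 3*cnt + 2*k)[k + 3] != 3.
Check whether store(arr, g + 2, 2*k - 9)[k + 3] != 3 and cnt = -3 implies it.
Every state satisfying the precondition satisfies the weakest precondition: the implication holds.
Answer: valid


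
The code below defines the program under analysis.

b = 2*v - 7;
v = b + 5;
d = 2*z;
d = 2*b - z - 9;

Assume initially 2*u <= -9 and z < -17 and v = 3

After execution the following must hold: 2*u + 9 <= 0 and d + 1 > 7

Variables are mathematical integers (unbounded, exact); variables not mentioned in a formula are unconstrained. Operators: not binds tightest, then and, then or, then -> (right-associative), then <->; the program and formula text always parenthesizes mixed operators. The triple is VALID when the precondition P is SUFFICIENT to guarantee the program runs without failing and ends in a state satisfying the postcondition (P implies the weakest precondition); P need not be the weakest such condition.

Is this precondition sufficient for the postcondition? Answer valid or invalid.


Working backward. After the program, the postcondition 2*u + 9 <= 0 and d + 1 > 7 must hold; in canonical form it is 2*u <= -9 and d > 6.
Before d := 2*b - z - 9: 2*u <= -9 and 2*b > z + 15
Before d := 2*z: 2*u <= -9 and 2*b > z + 15
Before v := b + 5: 2*u <= -9 and 2*b > z + 15
Before b := 2*v - 7: 2*u <= -9 and 4*v > z + 29
The weakest precondition is 2*u <= -9 and 4*v > z + 29.
Check whether 2*u <= -9 and z < -17 and v = 3 implies it.
Every state satisfying the precondition satisfies the weakest precondition: the implication holds.
Answer: valid


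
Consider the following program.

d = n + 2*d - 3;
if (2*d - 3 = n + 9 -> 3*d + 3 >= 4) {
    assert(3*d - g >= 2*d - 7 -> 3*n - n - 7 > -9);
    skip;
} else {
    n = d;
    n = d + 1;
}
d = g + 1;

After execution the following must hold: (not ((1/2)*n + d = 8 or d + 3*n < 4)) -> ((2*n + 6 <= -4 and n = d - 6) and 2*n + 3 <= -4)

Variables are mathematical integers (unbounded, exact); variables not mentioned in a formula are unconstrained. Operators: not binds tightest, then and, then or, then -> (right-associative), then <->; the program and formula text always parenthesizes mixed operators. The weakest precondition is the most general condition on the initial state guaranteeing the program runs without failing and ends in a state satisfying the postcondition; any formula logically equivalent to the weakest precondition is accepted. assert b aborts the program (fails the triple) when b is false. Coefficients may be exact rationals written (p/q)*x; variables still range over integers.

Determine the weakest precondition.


Working backward. After the program, the postcondition (not ((1/2)*n + d = 8 or d + 3*n < 4)) -> ((2*n + 6 <= -4 and n = d - 6) and 2*n + 3 <= -4) must hold; in canonical form it is (not (d + (1/2)*n = 8 or d + 3*n < 4)) -> (2*n <= -10 and n = d - 6 and 2*n <= -7).
Before d := g + 1: (not (g + (1/2)*n = 7 or g + 3*n < 3)) -> (2*n <= -10 and n = g - 5 and 2*n <= -7)
Then branch requires (d >= g - 7 -> 2*n > -2) and ((not (g + (1/2)*n = 7 or g + 3*n < 3)) -> (2*n <= -10 and n = g - 5 and 2*n <= -7)); else branch requires (not ((1/2)*d + g = 13/2 or 3*d + g < 0)) -> (2*d <= -12 and d = g - 6 and 2*d <= -9).
Before the if: ((2*d = n + 12 -> 3*d >= 1) -> ((d >= g - 7 -> 2*n > -2) and ((not (g + (1/2)*n = 7 or g + 3*n < 3)) -> (2*n <= -10 and n = g - 5 and 2*n <= -7)))) and ((not (2*d = n + 12 -> 3*d >= 1)) -> ((not ((1/2)*d + g = 13/2 or 3*d + g < 0)) -> (2*d <= -12 and d = g - 6 and 2*d <= -9)))
Before d := n + 2*d - 3: ((4*d + n = 18 -> 6*d + 3*n >= 10) -> ((2*d + n >= g - 4 -> 2*n > -2) and ((not (g + (1/2)*n = 7 or g + 3*n < 3)) -> (2*n <= -10 and n = g - 5 and 2*n <= -7)))) and ((not (4*d + n = 18 -> 6*d + 3*n >= 10)) -> ((not (d + g + (1/2)*n = 8 or 6*d + g + 3*n < 9)) -> (4*d + 2*n <= -6 and 2*d + n = g - 3 and 4*d + 2*n <= -3)))
Answer: WP = ((4*d + n = 18 -> 6*d + 3*n >= 10) -> ((2*d + n >= g - 4 -> 2*n > -2) and ((not (g + (1/2)*n = 7 or g + 3*n < 3)) -> (2*n <= -10 and n = g - 5 and 2*n <= -7)))) and ((not (4*d + n = 18 -> 6*d + 3*n >= 10)) -> ((not (d + g + (1/2)*n = 8 or 6*d + g + 3*n < 9)) -> (4*d + 2*n <= -6 and 2*d + n = g - 3 and 4*d + 2*n <= -3)))


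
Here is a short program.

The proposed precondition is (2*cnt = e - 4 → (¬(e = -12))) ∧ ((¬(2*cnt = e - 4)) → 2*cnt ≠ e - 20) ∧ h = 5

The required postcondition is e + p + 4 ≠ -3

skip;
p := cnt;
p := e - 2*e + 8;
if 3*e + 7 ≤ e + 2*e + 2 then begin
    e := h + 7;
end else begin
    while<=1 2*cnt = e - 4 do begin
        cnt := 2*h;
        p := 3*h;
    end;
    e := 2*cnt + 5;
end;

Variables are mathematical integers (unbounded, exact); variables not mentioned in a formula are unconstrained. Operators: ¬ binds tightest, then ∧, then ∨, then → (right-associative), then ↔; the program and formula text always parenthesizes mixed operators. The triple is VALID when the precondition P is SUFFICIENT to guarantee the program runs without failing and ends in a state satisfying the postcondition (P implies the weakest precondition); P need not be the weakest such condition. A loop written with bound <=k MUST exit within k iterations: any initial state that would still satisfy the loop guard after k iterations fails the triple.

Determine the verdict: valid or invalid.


Working backward. After the program, the postcondition e + p + 4 ≠ -3 must hold; in canonical form it is e + p ≠ -7.
Then branch requires h + p ≠ -14; else branch requires (2*cnt = e - 4 → ((¬(4*h = e - 4)) ∧ 7*h ≠ -12)) ∧ ((¬(2*cnt = e - 4)) → 2*cnt + p ≠ -12).
Before the if: (2*cnt = e - 4 → ((¬(4*h = e - 4)) ∧ 7*h ≠ -12)) ∧ ((¬(2*cnt = e - 4)) → 2*cnt + p ≠ -12)
Before p := e - 2*e + 8: (2*cnt = e - 4 → ((¬(4*h = e - 4)) ∧ 7*h ≠ -12)) ∧ ((¬(2*cnt = e - 4)) → 2*cnt ≠ e - 20)
Before p := cnt: (2*cnt = e - 4 → ((¬(4*h = e - 4)) ∧ 7*h ≠ -12)) ∧ ((¬(2*cnt = e - 4)) → 2*cnt ≠ e - 20)
Before skip: (2*cnt = e - 4 → ((¬(4*h = e - 4)) ∧ 7*h ≠ -12)) ∧ ((¬(2*cnt = e - 4)) → 2*cnt ≠ e - 20)
The weakest precondition is (2*cnt = e - 4 → ((¬(4*h = e - 4)) ∧ 7*h ≠ -12)) ∧ ((¬(2*cnt = e - 4)) → 2*cnt ≠ e - 20).
Check whether (2*cnt = e - 4 → (¬(e = -12))) ∧ ((¬(2*cnt = e - 4)) → 2*cnt ≠ e - 20) ∧ h = 5 implies it.
Countermodel: at the initial state cnt = 10, e = 24, h = 5, the precondition holds but the weakest precondition fails.
Answer: invalid


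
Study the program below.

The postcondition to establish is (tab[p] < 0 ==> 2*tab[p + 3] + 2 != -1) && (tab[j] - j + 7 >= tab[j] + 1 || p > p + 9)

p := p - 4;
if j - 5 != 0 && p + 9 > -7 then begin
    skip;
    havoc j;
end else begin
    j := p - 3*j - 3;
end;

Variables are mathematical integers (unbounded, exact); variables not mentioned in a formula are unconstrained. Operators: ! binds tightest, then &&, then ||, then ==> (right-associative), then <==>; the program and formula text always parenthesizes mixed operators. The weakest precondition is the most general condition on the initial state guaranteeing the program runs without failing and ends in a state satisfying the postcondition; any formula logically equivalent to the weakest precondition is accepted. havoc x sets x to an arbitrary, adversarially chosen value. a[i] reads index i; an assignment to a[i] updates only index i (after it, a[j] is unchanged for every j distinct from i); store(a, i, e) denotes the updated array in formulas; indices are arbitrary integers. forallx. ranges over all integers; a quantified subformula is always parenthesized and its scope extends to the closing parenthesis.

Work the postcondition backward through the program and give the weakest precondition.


Working backward. After the program, the postcondition (tab[p] < 0 ==> 2*tab[p + 3] + 2 != -1) && (tab[j] - j + 7 >= tab[j] + 1 || p > p + 9) must hold; in canonical form it is (tab[p] < 0 ==> 2*tab[p + 3] != -3) && j <= 6.
Then branch requires forall j_1. ((tab[p] < 0 ==> 2*tab[p + 3] != -3) && j_1 <= 6); else branch requires (tab[p] < 0 ==> 2*tab[p + 3] != -3) && p <= 3*j + 9.
Before the if: ((j != 5 && p > -16) ==> (forall j_1. ((tab[p] < 0 ==> 2*tab[p + 3] != -3) && j_1 <= 6))) && ((!(j != 5 && p > -16)) ==> ((tab[p] < 0 ==> 2*tab[p + 3] != -3) && p <= 3*j + 9))
Before p := p - 4: ((j != 5 && p > -12) ==> (forall j_1. ((tab[p - 4] < 0 ==> 2*tab[p - 1] != -3) && j_1 <= 6))) && ((!(j != 5 && p > -12)) ==> ((tab[p - 4] < 0 ==> 2*tab[p - 1] != -3) && p <= 3*j + 13))
Answer: WP = ((j != 5 && p > -12) ==> (forall j_1. ((tab[p - 4] < 0 ==> 2*tab[p - 1] != -3) && j_1 <= 6))) && ((!(j != 5 && p > -12)) ==> ((tab[p - 4] < 0 ==> 2*tab[p - 1] != -3) && p <= 3*j + 13))


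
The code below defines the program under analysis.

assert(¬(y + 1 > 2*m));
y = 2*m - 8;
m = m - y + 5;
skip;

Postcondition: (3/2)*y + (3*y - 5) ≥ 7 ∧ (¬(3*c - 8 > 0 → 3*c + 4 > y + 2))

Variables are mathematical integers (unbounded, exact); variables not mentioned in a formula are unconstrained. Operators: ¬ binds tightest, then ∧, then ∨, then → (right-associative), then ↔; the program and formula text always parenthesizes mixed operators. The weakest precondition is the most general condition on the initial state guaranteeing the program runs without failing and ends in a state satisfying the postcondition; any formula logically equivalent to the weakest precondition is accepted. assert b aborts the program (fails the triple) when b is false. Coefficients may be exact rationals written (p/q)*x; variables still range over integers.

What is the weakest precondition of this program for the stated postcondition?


Working backward. After the program, the postcondition (3/2)*y + (3*y - 5) ≥ 7 ∧ (¬(3*c - 8 > 0 → 3*c + 4 > y + 2)) must hold; in canonical form it is (9/2)*y ≥ 12 ∧ (¬(3*c > 8 → 3*c > y - 2)).
Before skip: (9/2)*y ≥ 12 ∧ (¬(3*c > 8 → 3*c > y - 2))
Before m := m - y + 5: (9/2)*y ≥ 12 ∧ (¬(3*c > 8 → 3*c > y - 2))
Before y := 2*m - 8: 9*m ≥ 48 ∧ (¬(3*c > 8 → 3*c > 2*m - 10))
Before assert ¬(y + 1 > 2*m): (¬(y > 2*m - 1)) ∧ 9*m ≥ 48 ∧ (¬(3*c > 8 → 3*c > 2*m - 10))
Answer: WP = (¬(y > 2*m - 1)) ∧ 9*m ≥ 48 ∧ (¬(3*c > 8 → 3*c > 2*m - 10))


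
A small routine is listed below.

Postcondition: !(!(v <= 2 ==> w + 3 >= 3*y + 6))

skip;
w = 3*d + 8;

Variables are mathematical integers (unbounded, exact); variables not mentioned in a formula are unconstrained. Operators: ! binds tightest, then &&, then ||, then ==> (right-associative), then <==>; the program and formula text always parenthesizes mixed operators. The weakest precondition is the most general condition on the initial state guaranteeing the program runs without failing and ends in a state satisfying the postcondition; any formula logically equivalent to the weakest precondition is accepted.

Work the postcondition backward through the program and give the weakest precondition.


Working backward. After the program, the postcondition !(!(v <= 2 ==> w + 3 >= 3*y + 6)) must hold; in canonical form it is v <= 2 ==> w >= 3*y + 3.
Before w := 3*d + 8: v <= 2 ==> 3*d >= 3*y - 5
Before skip: v <= 2 ==> 3*d >= 3*y - 5
Answer: WP = v <= 2 ==> 3*d >= 3*y - 5


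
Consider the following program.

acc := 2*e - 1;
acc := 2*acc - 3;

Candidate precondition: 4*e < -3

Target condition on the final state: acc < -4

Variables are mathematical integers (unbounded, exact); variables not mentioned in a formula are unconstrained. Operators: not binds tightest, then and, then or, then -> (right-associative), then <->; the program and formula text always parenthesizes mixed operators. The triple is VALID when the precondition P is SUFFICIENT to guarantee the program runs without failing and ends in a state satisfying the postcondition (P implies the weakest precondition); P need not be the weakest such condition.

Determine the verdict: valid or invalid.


Working backward. After the program, acc < -4 must hold.
Before acc := 2*acc - 3: 2*acc < -1
Before acc := 2*e - 1: 4*e < 1
The weakest precondition is 4*e < 1.
Check whether 4*e < -3 implies it.
Every state satisfying the precondition satisfies the weakest precondition: the implication holds.
Answer: valid


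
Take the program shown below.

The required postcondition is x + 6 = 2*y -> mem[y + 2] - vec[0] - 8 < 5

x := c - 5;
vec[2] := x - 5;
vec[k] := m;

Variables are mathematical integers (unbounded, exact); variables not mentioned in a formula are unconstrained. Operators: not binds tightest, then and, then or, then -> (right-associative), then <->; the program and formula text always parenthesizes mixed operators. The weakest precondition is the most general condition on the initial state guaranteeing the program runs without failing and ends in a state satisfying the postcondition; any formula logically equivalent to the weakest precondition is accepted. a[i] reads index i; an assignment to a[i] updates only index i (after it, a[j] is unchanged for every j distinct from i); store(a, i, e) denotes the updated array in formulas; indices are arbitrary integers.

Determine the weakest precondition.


Working backward. After the program, the postcondition x + 6 = 2*y -> mem[y + 2] - vec[0] - 8 < 5 must hold; in canonical form it is x = 2*y - 6 -> mem[y + 2] < vec[0] + 13.
Before vec[k] := m: x = 2*y - 6 -> mem[y + 2] < store(vec, k, m)[0] + 13
Before vec[2] := x - 5: x = 2*y - 6 -> mem[y + 2] < store(store(vec, 2, x - 5), k, m)[0] + 13
Before x := c - 5: c = 2*y - 1 -> mem[y + 2] < store(store(vec, 2, c - 10), k, m)[0] + 13
Answer: WP = c = 2*y - 1 -> mem[y + 2] < store(store(vec, 2, c - 10), k, m)[0] + 13


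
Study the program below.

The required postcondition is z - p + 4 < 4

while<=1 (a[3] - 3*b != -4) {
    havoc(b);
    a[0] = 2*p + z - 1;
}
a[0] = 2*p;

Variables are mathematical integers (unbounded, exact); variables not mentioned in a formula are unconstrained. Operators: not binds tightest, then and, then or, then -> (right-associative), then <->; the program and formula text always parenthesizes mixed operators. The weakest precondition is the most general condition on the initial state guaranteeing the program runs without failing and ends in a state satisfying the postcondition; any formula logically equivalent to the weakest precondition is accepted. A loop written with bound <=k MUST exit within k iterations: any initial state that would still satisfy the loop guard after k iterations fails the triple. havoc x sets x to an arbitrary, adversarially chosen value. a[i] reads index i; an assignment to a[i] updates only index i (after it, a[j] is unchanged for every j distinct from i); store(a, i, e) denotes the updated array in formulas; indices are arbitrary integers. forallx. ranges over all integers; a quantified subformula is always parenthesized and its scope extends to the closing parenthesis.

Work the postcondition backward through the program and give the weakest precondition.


Working backward. After the program, the postcondition z - p + 4 < 4 must hold; in canonical form it is z < p.
Before a[0] := 2*p: z < p
Before the loop (bound <=1), unroll the exhaustion recursion (WP_0 = exit-now case; WP_j = one more guarded iteration, up to j = 1):
  WP_0: (not (a[3] != 3*b - 4)) and z < p
  WP_1: (a[3] != 3*b - 4 -> (forall b_1. ((not (a[3] != 3*b_1 - 4)) and z < p))) and ((not (a[3] != 3*b - 4)) -> z < p)
So before the loop: (a[3] != 3*b - 4 -> (forall b_1. ((not (a[3] != 3*b_1 - 4)) and z < p))) and ((not (a[3] != 3*b - 4)) -> z < p)
Answer: WP = (a[3] != 3*b - 4 -> (forall b_1. ((not (a[3] != 3*b_1 - 4)) and z < p))) and ((not (a[3] != 3*b - 4)) -> z < p)


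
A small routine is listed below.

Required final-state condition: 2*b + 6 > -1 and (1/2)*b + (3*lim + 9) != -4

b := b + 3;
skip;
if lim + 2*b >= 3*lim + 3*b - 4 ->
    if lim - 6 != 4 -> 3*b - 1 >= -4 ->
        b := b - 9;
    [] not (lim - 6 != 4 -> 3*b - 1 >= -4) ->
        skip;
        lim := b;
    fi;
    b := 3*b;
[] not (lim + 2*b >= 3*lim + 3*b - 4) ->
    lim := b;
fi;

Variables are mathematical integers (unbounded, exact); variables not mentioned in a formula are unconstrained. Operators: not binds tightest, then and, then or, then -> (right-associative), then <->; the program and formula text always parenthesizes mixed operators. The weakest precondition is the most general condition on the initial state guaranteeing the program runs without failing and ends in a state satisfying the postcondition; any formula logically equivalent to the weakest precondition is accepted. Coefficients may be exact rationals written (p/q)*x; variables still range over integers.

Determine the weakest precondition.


Working backward. After the program, the postcondition 2*b + 6 > -1 and (1/2)*b + (3*lim + 9) != -4 must hold; in canonical form it is 2*b > -7 and (1/2)*b + 3*lim != -13.
Then branch requires ((lim != 10 -> 3*b >= -3) -> (6*b > 47 and (3/2)*b + 3*lim != 1/2)) and ((not (lim != 10 -> 3*b >= -3)) -> (6*b > -7 and (9/2)*b != -13)); else branch requires 2*b > -7 and (7/2)*b != -13.
Before the if: (b + 2*lim <= 4 -> (((lim != 10 -> 3*b >= -3) -> (6*b > 47 and (3/2)*b + 3*lim != 1/2)) and ((not (lim != 10 -> 3*b >= -3)) -> (6*b > -7 and (9/2)*b != -13)))) and ((not (b + 2*lim <= 4)) -> (2*b > -7 and (7/2)*b != -13))
Before skip: (b + 2*lim <= 4 -> (((lim != 10 -> 3*b >= -3) -> (6*b > 47 and (3/2)*b + 3*lim != 1/2)) and ((not (lim != 10 -> 3*b >= -3)) -> (6*b > -7 and (9/2)*b != -13)))) and ((not (b + 2*lim <= 4)) -> (2*b > -7 and (7/2)*b != -13))
Before b := b + 3: (b + 2*lim <= 1 -> (((lim != 10 -> 3*b >= -12) -> (6*b > 29 and (3/2)*b + 3*lim != -4)) and ((not (lim != 10 -> 3*b >= -12)) -> (6*b > -25 and (9/2)*b != -53/2)))) and ((not (b + 2*lim <= 1)) -> (2*b > -13 and (7/2)*b != -47/2))
Answer: WP = (b + 2*lim <= 1 -> (((lim != 10 -> 3*b >= -12) -> (6*b > 29 and (3/2)*b + 3*lim != -4)) and ((not (lim != 10 -> 3*b >= -12)) -> (6*b > -25 and (9/2)*b != -53/2)))) and ((not (b + 2*lim <= 1)) -> (2*b > -13 and (7/2)*b != -47/2))


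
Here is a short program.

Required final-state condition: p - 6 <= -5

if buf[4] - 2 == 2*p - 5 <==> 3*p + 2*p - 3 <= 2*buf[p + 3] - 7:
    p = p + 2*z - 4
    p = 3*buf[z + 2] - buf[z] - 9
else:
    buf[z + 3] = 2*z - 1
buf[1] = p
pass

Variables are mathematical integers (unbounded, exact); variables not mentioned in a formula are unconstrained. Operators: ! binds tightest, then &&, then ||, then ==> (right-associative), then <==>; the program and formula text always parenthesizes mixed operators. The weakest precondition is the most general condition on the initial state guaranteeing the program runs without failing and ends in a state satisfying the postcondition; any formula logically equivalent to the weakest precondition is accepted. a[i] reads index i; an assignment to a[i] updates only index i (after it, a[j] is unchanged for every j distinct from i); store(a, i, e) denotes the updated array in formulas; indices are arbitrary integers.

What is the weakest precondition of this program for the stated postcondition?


Working backward. After the program, the postcondition p - 6 <= -5 must hold; in canonical form it is p <= 1.
Before skip: p <= 1
Before buf[1] := p: p <= 1
Then branch requires 3*buf[z + 2] <= buf[z] + 10; else branch requires p <= 1.
Before the if: ((buf[4] == 2*p - 3 <==> 5*p <= 2*buf[p + 3] - 4) ==> 3*buf[z + 2] <= buf[z] + 10) && ((!(buf[4] == 2*p - 3 <==> 5*p <= 2*buf[p + 3] - 4)) ==> p <= 1)
Answer: WP = ((buf[4] == 2*p - 3 <==> 5*p <= 2*buf[p + 3] - 4) ==> 3*buf[z + 2] <= buf[z] + 10) && ((!(buf[4] == 2*p - 3 <==> 5*p <= 2*buf[p + 3] - 4)) ==> p <= 1)


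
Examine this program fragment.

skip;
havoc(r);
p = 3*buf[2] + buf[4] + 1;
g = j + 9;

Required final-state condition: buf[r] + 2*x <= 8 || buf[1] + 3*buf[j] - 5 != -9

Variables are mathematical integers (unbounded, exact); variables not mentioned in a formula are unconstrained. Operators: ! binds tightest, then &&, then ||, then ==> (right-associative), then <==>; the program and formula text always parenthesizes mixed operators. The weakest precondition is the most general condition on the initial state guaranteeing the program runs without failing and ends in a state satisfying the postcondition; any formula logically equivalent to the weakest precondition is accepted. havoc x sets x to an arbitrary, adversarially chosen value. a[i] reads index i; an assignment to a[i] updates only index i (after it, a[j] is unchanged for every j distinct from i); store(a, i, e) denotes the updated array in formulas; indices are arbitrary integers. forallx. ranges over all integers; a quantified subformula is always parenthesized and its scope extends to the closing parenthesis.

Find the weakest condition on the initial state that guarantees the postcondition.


Working backward. After the program, the postcondition buf[r] + 2*x <= 8 || buf[1] + 3*buf[j] - 5 != -9 must hold; in canonical form it is buf[r] + 2*x <= 8 || buf[1] + 3*buf[j] != -4.
Before g := j + 9: buf[r] + 2*x <= 8 || buf[1] + 3*buf[j] != -4
Before p := 3*buf[2] + buf[4] + 1: buf[r] + 2*x <= 8 || buf[1] + 3*buf[j] != -4
Before havoc r: forall r_1. (buf[r_1] + 2*x <= 8 || buf[1] + 3*buf[j] != -4)
Before skip: forall r_1. (buf[r_1] + 2*x <= 8 || buf[1] + 3*buf[j] != -4)
Answer: WP = forall r_1. (buf[r_1] + 2*x <= 8 || buf[1] + 3*buf[j] != -4)
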